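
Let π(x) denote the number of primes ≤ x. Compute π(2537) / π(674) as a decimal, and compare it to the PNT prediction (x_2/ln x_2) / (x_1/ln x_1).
π(2537)/π(674) = 370/122 ≈ 3.0328;  PNT prediction ≈ 3.1276.

π(674) = 122 and π(2537) = 370, so π(2537)/π(674) ≈ 3.0328. The PNT-predicted ratio is (2537/ln(2537)) / (674/ln(674)) ≈ 3.1276. The two agree to within a few percent, as expected.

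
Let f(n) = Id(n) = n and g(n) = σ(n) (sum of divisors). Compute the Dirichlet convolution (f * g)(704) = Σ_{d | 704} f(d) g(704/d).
(Id * σ)(704) = 17687

Divisors of 704: [1, 2, 4, 8, 11, 16, 22, 32, 44, 64, 88, 176, 352, 704]. For each d | 704:
  d = 1: Id(1) · σ(704/1) = 1 · 1524 = 1524
  d = 2: Id(2) · σ(704/2) = 2 · 756 = 1512
  d = 4: Id(4) · σ(704/4) = 4 · 372 = 1488
  d = 8: Id(8) · σ(704/8) = 8 · 180 = 1440
  d = 11: Id(11) · σ(704/11) = 11 · 127 = 1397
  d = 16: Id(16) · σ(704/16) = 16 · 84 = 1344
  d = 22: Id(22) · σ(704/22) = 22 · 63 = 1386
  d = 32: Id(32) · σ(704/32) = 32 · 36 = 1152
  d = 44: Id(44) · σ(704/44) = 44 · 31 = 1364
  d = 64: Id(64) · σ(704/64) = 64 · 12 = 768
  d = 88: Id(88) · σ(704/88) = 88 · 15 = 1320
  d = 176: Id(176) · σ(704/176) = 176 · 7 = 1232
  d = 352: Id(352) · σ(704/352) = 352 · 3 = 1056
  d = 704: Id(704) · σ(704/704) = 704 · 1 = 704
Summing: (Id * σ)(704) = 1524 + 1512 + 1488 + 1440 + 1397 + 1344 + 1386 + 1152 + 1364 + 768 + 1320 + 1232 + 1056 + 704 = 17687.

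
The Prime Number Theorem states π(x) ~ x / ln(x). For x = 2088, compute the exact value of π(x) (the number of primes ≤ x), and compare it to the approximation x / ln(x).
π(2088) = 315;  x/ln(x) ≈ 273.16;  relative error ≈ 13.28%.

Directly count primes up to 2088: π(2088) = 315. The PNT approximation gives 2088/ln(2088) ≈ 2088/7.64396 ≈ 273.16. Relative error (π(x) − x/ln(x)) / π(x) ≈ 13.28%; the approximation is known to undercount slightly (Li(x) is a better estimate).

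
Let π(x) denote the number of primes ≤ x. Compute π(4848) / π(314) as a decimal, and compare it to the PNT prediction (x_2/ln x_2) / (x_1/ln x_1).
π(4848)/π(314) = 650/65 ≈ 10.0000;  PNT prediction ≈ 10.4601.

π(314) = 65 and π(4848) = 650, so π(4848)/π(314) ≈ 10.0000. The PNT-predicted ratio is (4848/ln(4848)) / (314/ln(314)) ≈ 10.4601. The two agree to within a few percent, as expected.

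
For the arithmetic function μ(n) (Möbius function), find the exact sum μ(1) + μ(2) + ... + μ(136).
Σ_{n ≤ 136} μ(n) = -1

Compute μ(n) for each 1 ≤ n ≤ 136: μ(1) = 1, μ(2) = -1, μ(3) = -1, μ(4) = 0, μ(5) = -1, μ(6) = 1, μ(7) = -1, μ(8) = 0, μ(9) = 0, μ(10) = 1, μ(11) = -1, μ(12) = 0, μ(13) = -1, μ(14) = 1, μ(15) = 1, μ(16) = 0, μ(17) = -1, μ(18) = 0, μ(19) = -1, μ(20) = 0, μ(21) = 1, μ(22) = 1, μ(23) = -1, μ(24) = 0, μ(25) = 0, μ(26) = 1, μ(27) = 0, μ(28) = 0, μ(29) = -1, μ(30) = -1, μ(31) = -1, μ(32) = 0, μ(33) = 1, μ(34) = 1, μ(35) = 1, μ(36) = 0, μ(37) = -1, μ(38) = 1, μ(39) = 1, μ(40) = 0, μ(41) = -1, μ(42) = -1, μ(43) = -1, μ(44) = 0, μ(45) = 0, μ(46) = 1, μ(47) = -1, μ(48) = 0, μ(49) = 0, μ(50) = 0, μ(51) = 1, μ(52) = 0, μ(53) = -1, μ(54) = 0, μ(55) = 1, μ(56) = 0, μ(57) = 1, μ(58) = 1, μ(59) = -1, μ(60) = 0, μ(61) = -1, μ(62) = 1, μ(63) = 0, μ(64) = 0, μ(65) = 1, μ(66) = -1, μ(67) = -1, μ(68) = 0, μ(69) = 1, μ(70) = -1, μ(71) = -1, μ(72) = 0, μ(73) = -1, μ(74) = 1, μ(75) = 0, μ(76) = 0, μ(77) = 1, μ(78) = -1, μ(79) = -1, μ(80) = 0, μ(81) = 0, μ(82) = 1, μ(83) = -1, μ(84) = 0, μ(85) = 1, μ(86) = 1, μ(87) = 1, μ(88) = 0, μ(89) = -1, μ(90) = 0, μ(91) = 1, μ(92) = 0, μ(93) = 1, μ(94) = 1, μ(95) = 1, μ(96) = 0, μ(97) = -1, μ(98) = 0, μ(99) = 0, μ(100) = 0, μ(101) = -1, μ(102) = -1, μ(103) = -1, μ(104) = 0, μ(105) = -1, μ(106) = 1, μ(107) = -1, μ(108) = 0, μ(109) = -1, μ(110) = -1, μ(111) = 1, μ(112) = 0, μ(113) = -1, μ(114) = -1, μ(115) = 1, μ(116) = 0, μ(117) = 0, μ(118) = 1, μ(119) = 1, μ(120) = 0, μ(121) = 0, μ(122) = 1, μ(123) = 1, μ(124) = 0, μ(125) = 0, μ(126) = 0, μ(127) = -1, μ(128) = 0, μ(129) = 1, μ(130) = -1, μ(131) = -1, μ(132) = 0, μ(133) = 1, μ(134) = 1, μ(135) = 0, μ(136) = 0. Summing all 136 values: -1. (Mertens function M(x) = Σ_{n ≤ x} μ(n); on average M(x) should be small (PNT ⟺ M(x) = o(x)).)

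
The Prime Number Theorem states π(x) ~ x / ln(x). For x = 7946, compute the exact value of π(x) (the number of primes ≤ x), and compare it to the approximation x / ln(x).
π(7946) = 1003;  x/ln(x) ≈ 884.81;  relative error ≈ 11.78%.

Directly count primes up to 7946: π(7946) = 1003. The PNT approximation gives 7946/ln(7946) ≈ 7946/8.98042 ≈ 884.81. Relative error (π(x) − x/ln(x)) / π(x) ≈ 11.78%; the approximation is known to undercount slightly (Li(x) is a better estimate).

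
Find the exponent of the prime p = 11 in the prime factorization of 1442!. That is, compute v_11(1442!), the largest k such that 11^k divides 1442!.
v_11(1442!) = 143

Legendre's formula: v_p(n!) = Σ_{k ≥ 1} ⌊n / p^k⌋. For p = 11, n = 1442, the terms are:
  ⌊1442/11^1⌋ = ⌊1442/11⌋ = 131
  ⌊1442/11^2⌋ = ⌊1442/121⌋ = 11
  ⌊1442/11^3⌋ = ⌊1442/1331⌋ = 1
(the next term ⌊1442/11^4⌋ = 0, terminating the sum). Summing: v_11(1442!) = 131 + 11 + 1 = 143.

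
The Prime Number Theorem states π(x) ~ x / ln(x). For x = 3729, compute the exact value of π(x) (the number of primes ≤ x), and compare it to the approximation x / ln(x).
π(3729) = 520;  x/ln(x) ≈ 453.43;  relative error ≈ 12.80%.

Directly count primes up to 3729: π(3729) = 520. The PNT approximation gives 3729/ln(3729) ≈ 3729/8.22390 ≈ 453.43. Relative error (π(x) − x/ln(x)) / π(x) ≈ 12.80%; the approximation is known to undercount slightly (Li(x) is a better estimate).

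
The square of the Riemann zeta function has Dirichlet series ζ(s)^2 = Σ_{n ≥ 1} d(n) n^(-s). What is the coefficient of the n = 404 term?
d(404) = 6

ζ(s)^2 = (Σ 1/m^s)(Σ 1/k^s). The coefficient of 1/n^s in the product is the number of ordered pairs (m, k) with mk = n, which equals d(n). For n = 404, divisors are [1, 2, 4, 101, 202, 404], so d(404) = 6.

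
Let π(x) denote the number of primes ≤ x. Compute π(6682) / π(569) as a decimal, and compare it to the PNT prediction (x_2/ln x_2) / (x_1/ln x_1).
π(6682)/π(569) = 861/104 ≈ 8.2788;  PNT prediction ≈ 8.4589.

π(569) = 104 and π(6682) = 861, so π(6682)/π(569) ≈ 8.2788. The PNT-predicted ratio is (6682/ln(6682)) / (569/ln(569)) ≈ 8.4589. The two agree to within a few percent, as expected.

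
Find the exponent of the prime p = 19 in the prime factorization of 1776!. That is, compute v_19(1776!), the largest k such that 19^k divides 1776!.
v_19(1776!) = 97

Legendre's formula: v_p(n!) = Σ_{k ≥ 1} ⌊n / p^k⌋. For p = 19, n = 1776, the terms are:
  ⌊1776/19^1⌋ = ⌊1776/19⌋ = 93
  ⌊1776/19^2⌋ = ⌊1776/361⌋ = 4
(the next term ⌊1776/19^3⌋ = 0, terminating the sum). Summing: v_19(1776!) = 93 + 4 = 97.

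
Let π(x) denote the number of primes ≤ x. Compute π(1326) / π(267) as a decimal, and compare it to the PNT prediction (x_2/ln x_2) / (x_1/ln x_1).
π(1326)/π(267) = 216/56 ≈ 3.8571;  PNT prediction ≈ 3.8593.

π(267) = 56 and π(1326) = 216, so π(1326)/π(267) ≈ 3.8571. The PNT-predicted ratio is (1326/ln(1326)) / (267/ln(267)) ≈ 3.8593. The two agree to within a few percent, as expected.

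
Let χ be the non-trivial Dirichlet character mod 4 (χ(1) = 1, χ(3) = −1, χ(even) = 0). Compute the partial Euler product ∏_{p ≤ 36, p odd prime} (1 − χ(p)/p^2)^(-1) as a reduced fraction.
∏ = 70163108671177093/76623095660544000

The odd primes p ≤ 36 are [3, 5, 7, 11, 13, 17, 19, 23, 29, 31]. For each, χ(p) = 1 if p ≡ 1 mod 4, χ(p) = −1 if p ≡ 3 mod 4. Taking (1 − χ(p)/p^2)^(-1) = p^2/(p^2 − χ(p)): (1 − (-1)/3^2)^(-1) · (1 − (1)/5^2)^(-1) · (1 − (-1)/7^2)^(-1) · (1 − (-1)/11^2)^(-1) · (1 − (1)/13^2)^(-1) · (1 − (1)/17^2)^(-1) · (1 − (-1)/19^2)^(-1) · (1 − (-1)/23^2)^(-1) · (1 − (1)/29^2)^(-1) · (1 − (-1)/31^2)^(-1) = 70163108671177093/76623095660544000.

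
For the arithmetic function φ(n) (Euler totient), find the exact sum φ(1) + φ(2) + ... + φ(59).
Σ_{n ≤ 59} φ(n) = 1086

Compute φ(n) for each 1 ≤ n ≤ 59: φ(1) = 1, φ(2) = 1, φ(3) = 2, φ(4) = 2, φ(5) = 4, φ(6) = 2, φ(7) = 6, φ(8) = 4, φ(9) = 6, φ(10) = 4, φ(11) = 10, φ(12) = 4, φ(13) = 12, φ(14) = 6, φ(15) = 8, φ(16) = 8, φ(17) = 16, φ(18) = 6, φ(19) = 18, φ(20) = 8, φ(21) = 12, φ(22) = 10, φ(23) = 22, φ(24) = 8, φ(25) = 20, φ(26) = 12, φ(27) = 18, φ(28) = 12, φ(29) = 28, φ(30) = 8, φ(31) = 30, φ(32) = 16, φ(33) = 20, φ(34) = 16, φ(35) = 24, φ(36) = 12, φ(37) = 36, φ(38) = 18, φ(39) = 24, φ(40) = 16, φ(41) = 40, φ(42) = 12, φ(43) = 42, φ(44) = 20, φ(45) = 24, φ(46) = 22, φ(47) = 46, φ(48) = 16, φ(49) = 42, φ(50) = 20, φ(51) = 32, φ(52) = 24, φ(53) = 52, φ(54) = 18, φ(55) = 40, φ(56) = 24, φ(57) = 36, φ(58) = 28, φ(59) = 58. Summing all 59 values: 1086. (Average order: Σ_{n ≤ x} φ(n) ~ (3/π²) x². For x = 59, (3/π²)·59² ≈ 1058.10.)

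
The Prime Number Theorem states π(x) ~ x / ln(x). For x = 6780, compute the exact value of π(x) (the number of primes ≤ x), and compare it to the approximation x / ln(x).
π(6780) = 872;  x/ln(x) ≈ 768.56;  relative error ≈ 11.86%.

Directly count primes up to 6780: π(6780) = 872. The PNT approximation gives 6780/ln(6780) ≈ 6780/8.82173 ≈ 768.56. Relative error (π(x) − x/ln(x)) / π(x) ≈ 11.86%; the approximation is known to undercount slightly (Li(x) is a better estimate).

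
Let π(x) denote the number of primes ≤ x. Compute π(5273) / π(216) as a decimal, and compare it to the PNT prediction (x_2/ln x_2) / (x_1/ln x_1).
π(5273)/π(216) = 699/47 ≈ 14.8723;  PNT prediction ≈ 15.3111.

π(216) = 47 and π(5273) = 699, so π(5273)/π(216) ≈ 14.8723. The PNT-predicted ratio is (5273/ln(5273)) / (216/ln(216)) ≈ 15.3111. The two agree to within a few percent, as expected.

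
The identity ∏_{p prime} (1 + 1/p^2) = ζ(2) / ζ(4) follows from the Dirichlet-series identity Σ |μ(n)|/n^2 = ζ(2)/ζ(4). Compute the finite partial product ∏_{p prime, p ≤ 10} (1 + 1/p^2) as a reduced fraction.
∏ = 650/441

The primes p ≤ 10 are [2, 3, 5, 7]. For each, (1 + 1/p^2) = (p^2 + 1)/p^2. Multiplying these fractions over p ∈ [2, 3, 5, 7] gives 650/441. (In the limit P → ∞ this tends to ζ(2)/ζ(4).)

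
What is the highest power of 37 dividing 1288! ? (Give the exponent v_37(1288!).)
v_37(1288!) = 34

Legendre's formula: v_p(n!) = Σ_{k ≥ 1} ⌊n / p^k⌋. For p = 37, n = 1288, the terms are:
  ⌊1288/37^1⌋ = ⌊1288/37⌋ = 34
(the next term ⌊1288/37^2⌋ = 0, terminating the sum). Summing: v_37(1288!) = 34 = 34.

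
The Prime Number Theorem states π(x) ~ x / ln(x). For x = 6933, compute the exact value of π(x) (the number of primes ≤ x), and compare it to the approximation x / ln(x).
π(6933) = 890;  x/ln(x) ≈ 783.92;  relative error ≈ 11.92%.

Directly count primes up to 6933: π(6933) = 890. The PNT approximation gives 6933/ln(6933) ≈ 6933/8.84405 ≈ 783.92. Relative error (π(x) − x/ln(x)) / π(x) ≈ 11.92%; the approximation is known to undercount slightly (Li(x) is a better estimate).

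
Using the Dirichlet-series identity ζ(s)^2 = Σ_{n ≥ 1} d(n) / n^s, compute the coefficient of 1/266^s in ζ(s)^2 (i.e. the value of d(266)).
d(266) = 8

ζ(s)^2 = (Σ 1/m^s)(Σ 1/k^s). The coefficient of 1/n^s in the product is the number of ordered pairs (m, k) with mk = n, which equals d(n). For n = 266, divisors are [1, 2, 7, 14, 19, 38, 133, 266], so d(266) = 8.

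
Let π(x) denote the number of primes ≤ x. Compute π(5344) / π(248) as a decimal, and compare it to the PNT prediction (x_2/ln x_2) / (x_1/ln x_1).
π(5344)/π(248) = 706/53 ≈ 13.3208;  PNT prediction ≈ 13.8408.

π(248) = 53 and π(5344) = 706, so π(5344)/π(248) ≈ 13.3208. The PNT-predicted ratio is (5344/ln(5344)) / (248/ln(248)) ≈ 13.8408. The two agree to within a few percent, as expected.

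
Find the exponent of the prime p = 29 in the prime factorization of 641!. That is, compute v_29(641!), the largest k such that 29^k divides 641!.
v_29(641!) = 22

Legendre's formula: v_p(n!) = Σ_{k ≥ 1} ⌊n / p^k⌋. For p = 29, n = 641, the terms are:
  ⌊641/29^1⌋ = ⌊641/29⌋ = 22
(the next term ⌊641/29^2⌋ = 0, terminating the sum). Summing: v_29(641!) = 22 = 22.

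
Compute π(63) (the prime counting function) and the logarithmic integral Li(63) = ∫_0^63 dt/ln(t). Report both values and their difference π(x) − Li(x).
π(63) = 18;  Li(63) ≈ 21.69;  π(x) − Li(x) ≈ -3.69.

Direct count of primes ≤ 63 gives π(63) = 18. Numerical evaluation of the logarithmic integral gives Li(63) ≈ 21.69. The difference π(x) − Li(x) ≈ -3.69 is typically negative for small/moderate x (Li(x) overestimates), though Littlewood's theorem shows this sign changes infinitely often.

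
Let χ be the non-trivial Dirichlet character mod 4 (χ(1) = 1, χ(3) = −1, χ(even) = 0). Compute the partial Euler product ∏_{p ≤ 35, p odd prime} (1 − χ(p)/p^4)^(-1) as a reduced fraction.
∏ = 1870816715381797956556539609218365/1891731462842378884815364370202624

The odd primes p ≤ 35 are [3, 5, 7, 11, 13, 17, 19, 23, 29, 31]. For each, χ(p) = 1 if p ≡ 1 mod 4, χ(p) = −1 if p ≡ 3 mod 4. Taking (1 − χ(p)/p^4)^(-1) = p^4/(p^4 − χ(p)): (1 − (-1)/3^4)^(-1) · (1 − (1)/5^4)^(-1) · (1 − (-1)/7^4)^(-1) · (1 − (-1)/11^4)^(-1) · (1 − (1)/13^4)^(-1) · (1 − (1)/17^4)^(-1) · (1 − (-1)/19^4)^(-1) · (1 − (-1)/23^4)^(-1) · (1 − (1)/29^4)^(-1) · (1 − (-1)/31^4)^(-1) = 1870816715381797956556539609218365/1891731462842378884815364370202624.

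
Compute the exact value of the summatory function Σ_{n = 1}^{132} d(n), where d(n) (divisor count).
Σ_{n ≤ 132} d(n) = 671

Compute d(n) for each 1 ≤ n ≤ 132: d(1) = 1, d(2) = 2, d(3) = 2, d(4) = 3, d(5) = 2, d(6) = 4, d(7) = 2, d(8) = 4, d(9) = 3, d(10) = 4, d(11) = 2, d(12) = 6, d(13) = 2, d(14) = 4, d(15) = 4, d(16) = 5, d(17) = 2, d(18) = 6, d(19) = 2, d(20) = 6, d(21) = 4, d(22) = 4, d(23) = 2, d(24) = 8, d(25) = 3, d(26) = 4, d(27) = 4, d(28) = 6, d(29) = 2, d(30) = 8, d(31) = 2, d(32) = 6, d(33) = 4, d(34) = 4, d(35) = 4, d(36) = 9, d(37) = 2, d(38) = 4, d(39) = 4, d(40) = 8, d(41) = 2, d(42) = 8, d(43) = 2, d(44) = 6, d(45) = 6, d(46) = 4, d(47) = 2, d(48) = 10, d(49) = 3, d(50) = 6, d(51) = 4, d(52) = 6, d(53) = 2, d(54) = 8, d(55) = 4, d(56) = 8, d(57) = 4, d(58) = 4, d(59) = 2, d(60) = 12, d(61) = 2, d(62) = 4, d(63) = 6, d(64) = 7, d(65) = 4, d(66) = 8, d(67) = 2, d(68) = 6, d(69) = 4, d(70) = 8, d(71) = 2, d(72) = 12, d(73) = 2, d(74) = 4, d(75) = 6, d(76) = 6, d(77) = 4, d(78) = 8, d(79) = 2, d(80) = 10, d(81) = 5, d(82) = 4, d(83) = 2, d(84) = 12, d(85) = 4, d(86) = 4, d(87) = 4, d(88) = 8, d(89) = 2, d(90) = 12, d(91) = 4, d(92) = 6, d(93) = 4, d(94) = 4, d(95) = 4, d(96) = 12, d(97) = 2, d(98) = 6, d(99) = 6, d(100) = 9, d(101) = 2, d(102) = 8, d(103) = 2, d(104) = 8, d(105) = 8, d(106) = 4, d(107) = 2, d(108) = 12, d(109) = 2, d(110) = 8, d(111) = 4, d(112) = 10, d(113) = 2, d(114) = 8, d(115) = 4, d(116) = 6, d(117) = 6, d(118) = 4, d(119) = 4, d(120) = 16, d(121) = 3, d(122) = 4, d(123) = 4, d(124) = 6, d(125) = 4, d(126) = 12, d(127) = 2, d(128) = 8, d(129) = 4, d(130) = 8, d(131) = 2, d(132) = 12. Summing all 132 values: 671. (Dirichlet's divisor formula: Σ_{n ≤ x} d(n) = x ln(x) + (2γ − 1) x + O(√x). For x = 132, the asymptotic estimate is ≈ 664.91.)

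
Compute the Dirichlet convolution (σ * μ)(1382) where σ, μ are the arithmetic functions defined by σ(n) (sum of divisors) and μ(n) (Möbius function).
(σ * μ)(1382) = 1382

Divisors of 1382: [1, 2, 691, 1382]. For each d | 1382:
  d = 1: σ(1) · μ(1382/1) = 1 · 1 = 1
  d = 2: σ(2) · μ(1382/2) = 3 · -1 = -3
  d = 691: σ(691) · μ(1382/691) = 692 · -1 = -692
  d = 1382: σ(1382) · μ(1382/1382) = 2076 · 1 = 2076
Summing: (σ * μ)(1382) = 1 + -3 + -692 + 2076 = 1382.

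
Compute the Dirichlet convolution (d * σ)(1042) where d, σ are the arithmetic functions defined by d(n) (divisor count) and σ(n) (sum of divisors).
(d * σ)(1042) = 2620

Divisors of 1042: [1, 2, 521, 1042]. For each d | 1042:
  d = 1: d(1) · σ(1042/1) = 1 · 1566 = 1566
  d = 2: d(2) · σ(1042/2) = 2 · 522 = 1044
  d = 521: d(521) · σ(1042/521) = 2 · 3 = 6
  d = 1042: d(1042) · σ(1042/1042) = 4 · 1 = 4
Summing: (d * σ)(1042) = 1566 + 1044 + 6 + 4 = 2620.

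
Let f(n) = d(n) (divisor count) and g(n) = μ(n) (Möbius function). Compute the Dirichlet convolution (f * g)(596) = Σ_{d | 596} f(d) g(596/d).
(d * μ)(596) = 1

Divisors of 596: [1, 2, 4, 149, 298, 596]. For each d | 596:
  d = 1: d(1) · μ(596/1) = 1 · 0 = 0
  d = 2: d(2) · μ(596/2) = 2 · 1 = 2
  d = 4: d(4) · μ(596/4) = 3 · -1 = -3
  d = 149: d(149) · μ(596/149) = 2 · 0 = 0
  d = 298: d(298) · μ(596/298) = 4 · -1 = -4
  d = 596: d(596) · μ(596/596) = 6 · 1 = 6
Summing: (d * μ)(596) = 0 + 2 + -3 + 0 + -4 + 6 = 1.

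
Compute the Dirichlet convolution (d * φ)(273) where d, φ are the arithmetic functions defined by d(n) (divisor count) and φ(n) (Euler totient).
(d * φ)(273) = 448

Divisors of 273: [1, 3, 7, 13, 21, 39, 91, 273]. For each d | 273:
  d = 1: d(1) · φ(273/1) = 1 · 144 = 144
  d = 3: d(3) · φ(273/3) = 2 · 72 = 144
  d = 7: d(7) · φ(273/7) = 2 · 24 = 48
  d = 13: d(13) · φ(273/13) = 2 · 12 = 24
  d = 21: d(21) · φ(273/21) = 4 · 12 = 48
  d = 39: d(39) · φ(273/39) = 4 · 6 = 24
  d = 91: d(91) · φ(273/91) = 4 · 2 = 8
  d = 273: d(273) · φ(273/273) = 8 · 1 = 8
Summing: (d * φ)(273) = 144 + 144 + 48 + 24 + 48 + 24 + 8 + 8 = 448.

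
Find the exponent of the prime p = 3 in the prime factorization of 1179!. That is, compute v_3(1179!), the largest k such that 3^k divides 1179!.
v_3(1179!) = 586

Legendre's formula: v_p(n!) = Σ_{k ≥ 1} ⌊n / p^k⌋. For p = 3, n = 1179, the terms are:
  ⌊1179/3^1⌋ = ⌊1179/3⌋ = 393
  ⌊1179/3^2⌋ = ⌊1179/9⌋ = 131
  ⌊1179/3^3⌋ = ⌊1179/27⌋ = 43
  ⌊1179/3^4⌋ = ⌊1179/81⌋ = 14
  ⌊1179/3^5⌋ = ⌊1179/243⌋ = 4
  ⌊1179/3^6⌋ = ⌊1179/729⌋ = 1
(the next term ⌊1179/3^7⌋ = 0, terminating the sum). Summing: v_3(1179!) = 393 + 131 + 43 + 14 + 4 + 1 = 586.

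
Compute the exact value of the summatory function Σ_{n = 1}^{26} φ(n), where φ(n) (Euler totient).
Σ_{n ≤ 26} φ(n) = 212

Compute φ(n) for each 1 ≤ n ≤ 26: φ(1) = 1, φ(2) = 1, φ(3) = 2, φ(4) = 2, φ(5) = 4, φ(6) = 2, φ(7) = 6, φ(8) = 4, φ(9) = 6, φ(10) = 4, φ(11) = 10, φ(12) = 4, φ(13) = 12, φ(14) = 6, φ(15) = 8, φ(16) = 8, φ(17) = 16, φ(18) = 6, φ(19) = 18, φ(20) = 8, φ(21) = 12, φ(22) = 10, φ(23) = 22, φ(24) = 8, φ(25) = 20, φ(26) = 12. Summing all 26 values: 212. (Average order: Σ_{n ≤ x} φ(n) ~ (3/π²) x². For x = 26, (3/π²)·26² ≈ 205.48.)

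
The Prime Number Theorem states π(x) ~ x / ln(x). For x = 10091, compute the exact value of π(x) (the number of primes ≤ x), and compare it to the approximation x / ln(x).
π(10091) = 1238;  x/ln(x) ≈ 1094.54;  relative error ≈ 11.59%.

Directly count primes up to 10091: π(10091) = 1238. The PNT approximation gives 10091/ln(10091) ≈ 10091/9.21940 ≈ 1094.54. Relative error (π(x) − x/ln(x)) / π(x) ≈ 11.59%; the approximation is known to undercount slightly (Li(x) is a better estimate).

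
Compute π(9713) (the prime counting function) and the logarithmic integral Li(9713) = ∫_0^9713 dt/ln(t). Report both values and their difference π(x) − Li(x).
π(9713) = 1197;  Li(9713) ≈ 1214.93;  π(x) − Li(x) ≈ -17.93.

Direct count of primes ≤ 9713 gives π(9713) = 1197. Numerical evaluation of the logarithmic integral gives Li(9713) ≈ 1214.93. The difference π(x) − Li(x) ≈ -17.93 is typically negative for small/moderate x (Li(x) overestimates), though Littlewood's theorem shows this sign changes infinitely often.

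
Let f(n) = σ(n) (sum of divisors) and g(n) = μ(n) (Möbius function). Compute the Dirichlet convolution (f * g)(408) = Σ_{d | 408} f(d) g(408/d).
(σ * μ)(408) = 408

Divisors of 408: [1, 2, 3, 4, 6, 8, 12, 17, 24, 34, 51, 68, 102, 136, 204, 408]. For each d | 408:
  d = 1: σ(1) · μ(408/1) = 1 · 0 = 0
  d = 2: σ(2) · μ(408/2) = 3 · 0 = 0
  d = 3: σ(3) · μ(408/3) = 4 · 0 = 0
  d = 4: σ(4) · μ(408/4) = 7 · -1 = -7
  d = 6: σ(6) · μ(408/6) = 12 · 0 = 0
  d = 8: σ(8) · μ(408/8) = 15 · 1 = 15
  d = 12: σ(12) · μ(408/12) = 28 · 1 = 28
  d = 17: σ(17) · μ(408/17) = 18 · 0 = 0
  d = 24: σ(24) · μ(408/24) = 60 · -1 = -60
  d = 34: σ(34) · μ(408/34) = 54 · 0 = 0
  d = 51: σ(51) · μ(408/51) = 72 · 0 = 0
  d = 68: σ(68) · μ(408/68) = 126 · 1 = 126
  d = 102: σ(102) · μ(408/102) = 216 · 0 = 0
  d = 136: σ(136) · μ(408/136) = 270 · -1 = -270
  d = 204: σ(204) · μ(408/204) = 504 · -1 = -504
  d = 408: σ(408) · μ(408/408) = 1080 · 1 = 1080
Summing: (σ * μ)(408) = 0 + 0 + 0 + -7 + 0 + 15 + 28 + 0 + -60 + 0 + 0 + 126 + 0 + -270 + -504 + 1080 = 408.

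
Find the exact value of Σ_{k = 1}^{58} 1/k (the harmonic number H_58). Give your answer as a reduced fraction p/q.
H_58 = 254381445831833111660789/54749786241679275146400

Direct summation: H_58 = 1 + 1/2 + ... + 1/58. The least common denominator is lcm(1, ..., 58) = 164249358725037825439200; over this denominator the numerator is 164249358725037825439200 + 82124679362518912719600 + 54749786241679275146400 + 41062339681259456359800 + 32849871745007565087840 + 27374893120839637573200 + 23464194103576832205600 + 20531169840629728179900 + 18249928747226425048800 + 16424935872503782543920 + 14931759884094347767200 + 13687446560419818786600 + 12634566055772140418400 + 11732097051788416102800 + 10949957248335855029280 + 10265584920314864089950 + 9661726983825754437600 + 9124964373613212524400 + 8644703090791464496800 + 8212467936251891271960 + 7821398034525610735200 + 7465879942047173883600 + 7141276466305992410400 + 6843723280209909393300 + 6569974349001513017568 + 6317283027886070209200 + 6083309582408808349600 + 5866048525894208051400 + 5663770990518545704800 + 5474978624167927514640 + 5298366410485091143200 + 5132792460157432044975 + 4977253294698115922400 + 4830863491912877218800 + 4692838820715366441120 + 4562482186806606262200 + 4439171857433454741600 + 4322351545395732248400 + 4211522018590713472800 + 4106233968125945635980 + 4006081920122873791200 + 3910699017262805367600 + 3819752528489251754400 + 3732939971023586941800 + 3649985749445285009760 + 3570638233152996205200 + 3494667206915698413600 + 3421861640104954696650 + 3352027729082404600800 + 3284987174500756508784 + 3220575661275251479200 + 3158641513943035104600 + 3099044504245996706400 + 3041654791204404174800 + 2986351976818869553440 + 2933024262947104025700 + 2881567696930488165600 + 2831885495259272852400 = 763144337495499334982367, so H_58 = 763144337495499334982367/164249358725037825439200; reducing by gcd(763144337495499334982367, 164249358725037825439200) = 3 gives 254381445831833111660789/54749786241679275146400 ≈ 4.64625. (The PNT-adjacent estimate ln(58) + γ ≈ 4.63766 matches within O(1/n).)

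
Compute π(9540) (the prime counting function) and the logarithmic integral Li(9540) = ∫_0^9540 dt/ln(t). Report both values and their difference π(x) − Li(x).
π(9540) = 1181;  Li(9540) ≈ 1196.07;  π(x) − Li(x) ≈ -15.07.

Direct count of primes ≤ 9540 gives π(9540) = 1181. Numerical evaluation of the logarithmic integral gives Li(9540) ≈ 1196.07. The difference π(x) − Li(x) ≈ -15.07 is typically negative for small/moderate x (Li(x) overestimates), though Littlewood's theorem shows this sign changes infinitely often.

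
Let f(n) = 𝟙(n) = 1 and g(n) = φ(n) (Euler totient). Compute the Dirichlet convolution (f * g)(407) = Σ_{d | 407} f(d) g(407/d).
(𝟙 * φ)(407) = 407

Divisors of 407: [1, 11, 37, 407]. For each d | 407:
  d = 1: 𝟙(1) · φ(407/1) = 1 · 360 = 360
  d = 11: 𝟙(11) · φ(407/11) = 1 · 36 = 36
  d = 37: 𝟙(37) · φ(407/37) = 1 · 10 = 10
  d = 407: 𝟙(407) · φ(407/407) = 1 · 1 = 1
Summing: (𝟙 * φ)(407) = 360 + 36 + 10 + 1 = 407.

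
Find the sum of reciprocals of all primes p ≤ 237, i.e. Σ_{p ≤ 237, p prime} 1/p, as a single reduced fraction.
Σ 1/p = 8762990377702925264993654890050782886250854676753323401606562622367345144099360398279019780479/4445236185272185438169240794291312557432222642727183809026451438704160103479600800432029464270

π(237) = 51, so the primes ≤ 237 are [2, 3, 5, 7, 11, 13, 17, 19, 23, 29, 31, 37, 41, 43, 47, 53, 59, 61, 67, 71, 73, 79, 83, 89, 97, 101, 103, 107, 109, 113, 127, 131, 137, 139, 149, 151, 157, 163, 167, 173, 179, 181, 191, 193, 197, 199, 211, 223, 227, 229, 233]. Summing 1/p over these primes: 8762990377702925264993654890050782886250854676753323401606562622367345144099360398279019780479/4445236185272185438169240794291312557432222642727183809026451438704160103479600800432029464270 ≈ 1.9713. Mertens estimate ln ln(237) + 0.2615 ≈ 1.9604.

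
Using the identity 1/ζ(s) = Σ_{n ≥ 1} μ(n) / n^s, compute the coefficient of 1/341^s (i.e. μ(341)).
μ(341) = 1

Factor n = 341 = 11 · 31. μ(n) = 0 if any exponent ≥ 2 (not squarefree); otherwise μ(n) = (−1)^{ω(n)} where ω(n) is the number of distinct prime factors. Applying: μ(341) = 1.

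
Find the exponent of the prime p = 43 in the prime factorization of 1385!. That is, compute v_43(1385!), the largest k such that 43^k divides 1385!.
v_43(1385!) = 32

Legendre's formula: v_p(n!) = Σ_{k ≥ 1} ⌊n / p^k⌋. For p = 43, n = 1385, the terms are:
  ⌊1385/43^1⌋ = ⌊1385/43⌋ = 32
(the next term ⌊1385/43^2⌋ = 0, terminating the sum). Summing: v_43(1385!) = 32 = 32.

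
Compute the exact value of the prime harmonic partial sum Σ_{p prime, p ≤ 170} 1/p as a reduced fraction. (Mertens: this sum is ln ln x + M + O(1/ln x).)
Σ 1/p = 1840793455149223796977553240989608507934961889604586193282330007699/962947420735983927056946215901134429196419130606213075415963491270

π(170) = 39, so the primes ≤ 170 are [2, 3, 5, 7, 11, 13, 17, 19, 23, 29, 31, 37, 41, 43, 47, 53, 59, 61, 67, 71, 73, 79, 83, 89, 97, 101, 103, 107, 109, 113, 127, 131, 137, 139, 149, 151, 157, 163, 167]. Summing 1/p over these primes: 1840793455149223796977553240989608507934961889604586193282330007699/962947420735983927056946215901134429196419130606213075415963491270 ≈ 1.9116. Mertens estimate ln ln(170) + 0.2615 ≈ 1.8977.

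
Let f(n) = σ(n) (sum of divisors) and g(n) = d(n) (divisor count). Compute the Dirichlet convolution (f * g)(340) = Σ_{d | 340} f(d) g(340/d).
(σ * d)(340) = 2560

Divisors of 340: [1, 2, 4, 5, 10, 17, 20, 34, 68, 85, 170, 340]. For each d | 340:
  d = 1: σ(1) · d(340/1) = 1 · 12 = 12
  d = 2: σ(2) · d(340/2) = 3 · 8 = 24
  d = 4: σ(4) · d(340/4) = 7 · 4 = 28
  d = 5: σ(5) · d(340/5) = 6 · 6 = 36
  d = 10: σ(10) · d(340/10) = 18 · 4 = 72
  d = 17: σ(17) · d(340/17) = 18 · 6 = 108
  d = 20: σ(20) · d(340/20) = 42 · 2 = 84
  d = 34: σ(34) · d(340/34) = 54 · 4 = 216
  d = 68: σ(68) · d(340/68) = 126 · 2 = 252
  d = 85: σ(85) · d(340/85) = 108 · 3 = 324
  d = 170: σ(170) · d(340/170) = 324 · 2 = 648
  d = 340: σ(340) · d(340/340) = 756 · 1 = 756
Summing: (σ * d)(340) = 12 + 24 + 28 + 36 + 72 + 108 + 84 + 216 + 252 + 324 + 648 + 756 = 2560.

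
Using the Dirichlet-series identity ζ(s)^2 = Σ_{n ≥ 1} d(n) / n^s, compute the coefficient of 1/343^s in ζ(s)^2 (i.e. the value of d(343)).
d(343) = 4

ζ(s)^2 = (Σ 1/m^s)(Σ 1/k^s). The coefficient of 1/n^s in the product is the number of ordered pairs (m, k) with mk = n, which equals d(n). For n = 343, divisors are [1, 7, 49, 343], so d(343) = 4.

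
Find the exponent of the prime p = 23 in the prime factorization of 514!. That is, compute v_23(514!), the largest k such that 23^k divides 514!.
v_23(514!) = 22

Legendre's formula: v_p(n!) = Σ_{k ≥ 1} ⌊n / p^k⌋. For p = 23, n = 514, the terms are:
  ⌊514/23^1⌋ = ⌊514/23⌋ = 22
(the next term ⌊514/23^2⌋ = 0, terminating the sum). Summing: v_23(514!) = 22 = 22.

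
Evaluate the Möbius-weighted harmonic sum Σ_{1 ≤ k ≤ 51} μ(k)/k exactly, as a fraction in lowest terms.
Σ μ(k)/k = -184943596214571/204963260862830470

Values of μ(k) for 1 ≤ k ≤ 51: μ(1) = 1, μ(2) = -1, μ(3) = -1, μ(5) = -1, μ(6) = 1, μ(7) = -1, μ(10) = 1, μ(11) = -1, μ(13) = -1, μ(14) = 1, μ(15) = 1, μ(17) = -1, μ(19) = -1, μ(21) = 1, μ(22) = 1, μ(23) = -1, μ(26) = 1, μ(29) = -1, μ(30) = -1, μ(31) = -1, μ(33) = 1, μ(34) = 1, μ(35) = 1, μ(37) = -1, μ(38) = 1, μ(39) = 1, μ(41) = -1, μ(42) = -1, μ(43) = -1, μ(46) = 1, μ(47) = -1, μ(51) = 1, with μ = 0 on non-squarefree integers. Summing μ(k)/k for k where μ(k) ≠ 0 gives -184943596214571/204963260862830470 ≈ -0.0009. (PNT ⟺ this sum → 0 as n → ∞.)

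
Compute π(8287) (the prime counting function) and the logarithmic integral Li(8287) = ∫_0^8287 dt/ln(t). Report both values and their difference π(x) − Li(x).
π(8287) = 1039;  Li(8287) ≈ 1058.29;  π(x) − Li(x) ≈ -19.29.

Direct count of primes ≤ 8287 gives π(8287) = 1039. Numerical evaluation of the logarithmic integral gives Li(8287) ≈ 1058.29. The difference π(x) − Li(x) ≈ -19.29 is typically negative for small/moderate x (Li(x) overestimates), though Littlewood's theorem shows this sign changes infinitely often.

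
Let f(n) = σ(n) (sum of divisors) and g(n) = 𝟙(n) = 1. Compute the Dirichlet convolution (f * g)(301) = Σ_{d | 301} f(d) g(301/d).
(σ * 𝟙)(301) = 405

Divisors of 301: [1, 7, 43, 301]. For each d | 301:
  d = 1: σ(1) · 𝟙(301/1) = 1 · 1 = 1
  d = 7: σ(7) · 𝟙(301/7) = 8 · 1 = 8
  d = 43: σ(43) · 𝟙(301/43) = 44 · 1 = 44
  d = 301: σ(301) · 𝟙(301/301) = 352 · 1 = 352
Summing: (σ * 𝟙)(301) = 1 + 8 + 44 + 352 = 405.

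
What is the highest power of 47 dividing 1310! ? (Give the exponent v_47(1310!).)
v_47(1310!) = 27

Legendre's formula: v_p(n!) = Σ_{k ≥ 1} ⌊n / p^k⌋. For p = 47, n = 1310, the terms are:
  ⌊1310/47^1⌋ = ⌊1310/47⌋ = 27
(the next term ⌊1310/47^2⌋ = 0, terminating the sum). Summing: v_47(1310!) = 27 = 27.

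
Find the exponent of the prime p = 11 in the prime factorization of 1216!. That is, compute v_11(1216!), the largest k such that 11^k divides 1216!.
v_11(1216!) = 120

Legendre's formula: v_p(n!) = Σ_{k ≥ 1} ⌊n / p^k⌋. For p = 11, n = 1216, the terms are:
  ⌊1216/11^1⌋ = ⌊1216/11⌋ = 110
  ⌊1216/11^2⌋ = ⌊1216/121⌋ = 10
(the next term ⌊1216/11^3⌋ = 0, terminating the sum). Summing: v_11(1216!) = 110 + 10 = 120.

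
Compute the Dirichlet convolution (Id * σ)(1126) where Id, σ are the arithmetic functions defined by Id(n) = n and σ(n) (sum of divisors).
(Id * σ)(1126) = 5635

Divisors of 1126: [1, 2, 563, 1126]. For each d | 1126:
  d = 1: Id(1) · σ(1126/1) = 1 · 1692 = 1692
  d = 2: Id(2) · σ(1126/2) = 2 · 564 = 1128
  d = 563: Id(563) · σ(1126/563) = 563 · 3 = 1689
  d = 1126: Id(1126) · σ(1126/1126) = 1126 · 1 = 1126
Summing: (Id * σ)(1126) = 1692 + 1128 + 1689 + 1126 = 5635.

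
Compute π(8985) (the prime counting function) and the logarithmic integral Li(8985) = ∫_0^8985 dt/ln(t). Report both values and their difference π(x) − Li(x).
π(8985) = 1116;  Li(8985) ≈ 1135.30;  π(x) − Li(x) ≈ -19.30.

Direct count of primes ≤ 8985 gives π(8985) = 1116. Numerical evaluation of the logarithmic integral gives Li(8985) ≈ 1135.30. The difference π(x) − Li(x) ≈ -19.30 is typically negative for small/moderate x (Li(x) overestimates), though Littlewood's theorem shows this sign changes infinitely often.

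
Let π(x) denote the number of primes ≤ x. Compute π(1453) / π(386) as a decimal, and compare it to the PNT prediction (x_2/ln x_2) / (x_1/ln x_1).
π(1453)/π(386) = 231/76 ≈ 3.0395;  PNT prediction ≈ 3.0790.

π(386) = 76 and π(1453) = 231, so π(1453)/π(386) ≈ 3.0395. The PNT-predicted ratio is (1453/ln(1453)) / (386/ln(386)) ≈ 3.0790. The two agree to within a few percent, as expected.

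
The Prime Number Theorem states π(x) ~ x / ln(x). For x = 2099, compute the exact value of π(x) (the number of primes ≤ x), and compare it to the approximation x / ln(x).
π(2099) = 317;  x/ln(x) ≈ 274.41;  relative error ≈ 13.44%.

Directly count primes up to 2099: π(2099) = 317. The PNT approximation gives 2099/ln(2099) ≈ 2099/7.64922 ≈ 274.41. Relative error (π(x) − x/ln(x)) / π(x) ≈ 13.44%; the approximation is known to undercount slightly (Li(x) is a better estimate).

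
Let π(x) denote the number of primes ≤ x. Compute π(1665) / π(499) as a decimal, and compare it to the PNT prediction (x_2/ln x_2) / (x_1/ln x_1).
π(1665)/π(499) = 261/95 ≈ 2.7474;  PNT prediction ≈ 2.7946.

π(499) = 95 and π(1665) = 261, so π(1665)/π(499) ≈ 2.7474. The PNT-predicted ratio is (1665/ln(1665)) / (499/ln(499)) ≈ 2.7946. The two agree to within a few percent, as expected.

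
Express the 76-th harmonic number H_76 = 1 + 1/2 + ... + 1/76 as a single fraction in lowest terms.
H_76 = 672559662384108370412072783887333/136851726813476721146087646859200

Direct summation: H_76 = 1 + 1/2 + ... + 1/76. The least common denominator is lcm(1, ..., 76) = 410555180440430163438262940577600; over this denominator the numerator is 410555180440430163438262940577600 + 205277590220215081719131470288800 + 136851726813476721146087646859200 + 102638795110107540859565735144400 + 82111036088086032687652588115520 + 68425863406738360573043823429600 + 58650740062918594776894705796800 + 51319397555053770429782867572200 + 45617242271158907048695882286400 + 41055518044043016343826294057760 + 37323198221857287585296630961600 + 34212931703369180286521911714800 + 31581167726186935649097149275200 + 29325370031459297388447352898400 + 27370345362695344229217529371840 + 25659698777526885214891433786100 + 24150304731790009614015467092800 + 22808621135579453524347941143200 + 21608167391601587549382260030400 + 20527759022021508171913147028880 + 19550246687639531592298235265600 + 18661599110928643792648315480800 + 17850225236540441888620127851200 + 17106465851684590143260955857400 + 16422207217617206537530517623104 + 15790583863093467824548574637600 + 15205747423719635682898627428800 + 14662685015729648694223676449200 + 14157075187601040118560791054400 + 13685172681347672114608764685920 + 13243715498078392368976223889600 + 12829849388763442607445716893050 + 12441066073952429195098876987200 + 12075152365895004807007733546400 + 11730148012583718955378941159360 + 11404310567789726762173970571600 + 11096085957849463876709809204800 + 10804083695800793774691130015200 + 10527055908728978549699049758400 + 10263879511010754085956573514440 + 10013540986351955205811291233600 + 9775123343819765796149117632800 + 9547794893963492172982859083200 + 9330799555464321896324157740400 + 9123448454231781409739176457280 + 8925112618270220944310063925600 + 8735216605115535392303466820800 + 8553232925842295071630477928700 + 8378677151845513539556386542400 + 8211103608808603268765258811552 + 8050101577263336538005155697600 + 7895291931546733912274287318800 + 7746324159253399310155904539200 + 7602873711859817841449313714400 + 7464639644371457517059326192320 + 7331342507864824347111838224600 + 7202722463867195849794086676800 + 7078537593800520059280395527200 + 6958562380346273956580727806400 + 6842586340673836057304382342960 + 6730412794105412515381359681600 + 6621857749039196184488111944800 + 6516748895879843864099411755200 + 6414924694381721303722858446525 + 6316233545237387129819429855040 + 6220533036976214597549438493600 + 6127689260304927812511387172800 + 6037576182947502403503866773200 + 5950075078846813962873375950400 + 5865074006291859477689470579680 + 5782467330146903710398069585600 + 5702155283894863381086985285800 + 5624043567677125526551547131200 + 5548042978924731938354904602400 + 5474069072539068845843505874368 + 5402041847900396887345565007600 = 2017678987152325111236218351661999, so H_76 = 2017678987152325111236218351661999/410555180440430163438262940577600; reducing by gcd(2017678987152325111236218351661999, 410555180440430163438262940577600) = 3 gives 672559662384108370412072783887333/136851726813476721146087646859200 ≈ 4.91451. (The PNT-adjacent estimate ln(76) + γ ≈ 4.90795 matches within O(1/n).)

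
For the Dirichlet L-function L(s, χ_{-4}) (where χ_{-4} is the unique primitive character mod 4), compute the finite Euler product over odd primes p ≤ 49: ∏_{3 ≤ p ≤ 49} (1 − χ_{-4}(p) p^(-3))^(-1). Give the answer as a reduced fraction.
∏ = 5542372783760447569145696690995330585/5720007308274565543266215981884637184

The odd primes p ≤ 49 are [3, 5, 7, 11, 13, 17, 19, 23, 29, 31, 37, 41, 43, 47]. For each, χ(p) = 1 if p ≡ 1 mod 4, χ(p) = −1 if p ≡ 3 mod 4. Taking (1 − χ(p)/p^3)^(-1) = p^3/(p^3 − χ(p)): (1 − (-1)/3^3)^(-1) · (1 − (1)/5^3)^(-1) · (1 − (-1)/7^3)^(-1) · (1 − (-1)/11^3)^(-1) · (1 − (1)/13^3)^(-1) · (1 − (1)/17^3)^(-1) · (1 − (-1)/19^3)^(-1) · (1 − (-1)/23^3)^(-1) · (1 − (1)/29^3)^(-1) · (1 − (-1)/31^3)^(-1) · (1 − (1)/37^3)^(-1) · (1 − (1)/41^3)^(-1) · (1 − (-1)/43^3)^(-1) · (1 − (-1)/47^3)^(-1) = 5542372783760447569145696690995330585/5720007308274565543266215981884637184.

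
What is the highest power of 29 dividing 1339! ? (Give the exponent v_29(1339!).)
v_29(1339!) = 47

Legendre's formula: v_p(n!) = Σ_{k ≥ 1} ⌊n / p^k⌋. For p = 29, n = 1339, the terms are:
  ⌊1339/29^1⌋ = ⌊1339/29⌋ = 46
  ⌊1339/29^2⌋ = ⌊1339/841⌋ = 1
(the next term ⌊1339/29^3⌋ = 0, terminating the sum). Summing: v_29(1339!) = 46 + 1 = 47.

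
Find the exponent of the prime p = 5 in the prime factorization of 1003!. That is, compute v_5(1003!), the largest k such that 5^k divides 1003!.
v_5(1003!) = 249

Legendre's formula: v_p(n!) = Σ_{k ≥ 1} ⌊n / p^k⌋. For p = 5, n = 1003, the terms are:
  ⌊1003/5^1⌋ = ⌊1003/5⌋ = 200
  ⌊1003/5^2⌋ = ⌊1003/25⌋ = 40
  ⌊1003/5^3⌋ = ⌊1003/125⌋ = 8
  ⌊1003/5^4⌋ = ⌊1003/625⌋ = 1
(the next term ⌊1003/5^5⌋ = 0, terminating the sum). Summing: v_5(1003!) = 200 + 40 + 8 + 1 = 249.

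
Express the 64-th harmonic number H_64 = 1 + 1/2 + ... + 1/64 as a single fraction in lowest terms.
H_64 = 623171679694215690971693339/131362987122535807501262400

Direct summation: H_64 = 1 + 1/2 + ... + 1/64. The least common denominator is lcm(1, ..., 64) = 1182266884102822267511361600; over this denominator the numerator is 1182266884102822267511361600 + 591133442051411133755680800 + 394088961367607422503787200 + 295566721025705566877840400 + 236453376820564453502272320 + 197044480683803711251893600 + 168895269157546038215908800 + 147783360512852783438920200 + 131362987122535807501262400 + 118226688410282226751136160 + 107478807645711115228305600 + 98522240341901855625946800 + 90943606469447866731643200 + 84447634578773019107954400 + 78817792273521484500757440 + 73891680256426391719460100 + 69545110829577780441844800 + 65681493561267903750631200 + 62224572847516961447966400 + 59113344205141113375568080 + 56298423052515346071969600 + 53739403822855557614152800 + 51402908004470533370059200 + 49261120170950927812973400 + 47290675364112890700454464 + 45471803234723933365821600 + 43787662374178602500420800 + 42223817289386509553977200 + 40767823589752491983150400 + 39408896136760742250378720 + 38137641422671686048753600 + 36945840128213195859730050 + 35826269215237038409435200 + 34772555414788890220922400 + 33779053831509207643181760 + 32840746780633951875315600 + 31953159029806007230036800 + 31112286423758480723983200 + 30314535489815955577214400 + 29556672102570556687784040 + 28835777661044445549057600 + 28149211526257673035984800 + 27494578700065634128171200 + 26869701911427778807076400 + 26272597424507161500252480 + 25701454002235266685029600 + 25154614555379197181092800 + 24630560085475463906486700 + 24127895593935148316558400 + 23645337682056445350227232 + 23181703609859260147281600 + 22735901617361966682910800 + 22306922341562684292667200 + 21893831187089301250210400 + 21495761529142223045661120 + 21111908644693254776988600 + 20741524282505653815988800 + 20383911794876245991575200 + 20038421764454614703582400 + 19704448068380371125189360 + 19381424329554463401825600 + 19068820711335843024376800 + 18766141017505115357323200 + 18472920064106597929865025 = 5608545117247941218745240051, so H_64 = 5608545117247941218745240051/1182266884102822267511361600; reducing by gcd(5608545117247941218745240051, 1182266884102822267511361600) = 9 gives 623171679694215690971693339/131362987122535807501262400 ≈ 4.74389. (The PNT-adjacent estimate ln(64) + γ ≈ 4.73610 matches within O(1/n).)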